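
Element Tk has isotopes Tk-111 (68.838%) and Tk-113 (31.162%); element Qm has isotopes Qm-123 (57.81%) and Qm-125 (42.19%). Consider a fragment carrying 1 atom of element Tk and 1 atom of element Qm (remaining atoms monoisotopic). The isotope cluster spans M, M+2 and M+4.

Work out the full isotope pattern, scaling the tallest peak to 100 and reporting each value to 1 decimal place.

84.6 : 100.0 : 27.9

Element Tk pattern (n=1): 0.68838 : 0.31162
Element Qm pattern (n=1): 0.5781 : 0.4219
Convolve the two distributions (both contribute in 2-u steps):
  M: 0.68838×0.5781 = 0.397952
  M+2: 0.68838×0.4219 + 0.31162×0.5781 = 0.470575
  M+4: 0.31162×0.4219 = 0.131472
Scale to base peak (0.470575) = 100: 84.6 : 100.0 : 27.9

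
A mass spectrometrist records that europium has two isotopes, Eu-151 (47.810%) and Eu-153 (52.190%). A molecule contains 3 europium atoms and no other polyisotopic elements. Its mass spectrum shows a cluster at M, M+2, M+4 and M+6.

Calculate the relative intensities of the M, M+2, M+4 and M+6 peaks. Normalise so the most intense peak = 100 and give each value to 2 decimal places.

27.97 : 91.61 : 100.00 : 36.39

The 3 Eu atoms are independent, so intensities follow the terms of (0.47810 + 0.52190)^3.
P(M) = 0.47810^3 = 0.109284
P(M+2) = 3 × 0.47810^2 × 0.52190^1 = 0.357887
P(M+4) = 3 × 0.47810^1 × 0.52190^2 = 0.390674
P(M+6) = 0.52190^3 = 0.142155
The M+4 peak is largest (0.390674); scaling to 100 gives 27.97 : 91.61 : 100.00 : 36.39.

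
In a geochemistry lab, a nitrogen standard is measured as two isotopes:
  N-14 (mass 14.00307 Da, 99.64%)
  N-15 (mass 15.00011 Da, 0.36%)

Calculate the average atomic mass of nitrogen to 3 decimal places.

14.007 Da

Average mass = Σ (abundance × isotope mass) = 0.9964 × 14.00307 + 0.0036 × 15.00011
= 13.952659 + 0.054000 = 14.006659 Da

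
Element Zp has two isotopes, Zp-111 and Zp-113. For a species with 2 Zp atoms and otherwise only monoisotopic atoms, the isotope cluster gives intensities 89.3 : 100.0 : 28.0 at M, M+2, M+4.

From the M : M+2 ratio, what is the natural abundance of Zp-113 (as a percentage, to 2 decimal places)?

Write p for the Zp-111 fraction. I(M+2)/I(M) = [C(2,1)·p^1·(1−p)] / p^2 = 2·(1−p)/p = 100.0/89.3 = 1.1198
(1−p)/p = 1.1198/2 = 0.5599  ⇒  p = 1/(1 + 0.5599) = 0.6411
Zp-111: 64.11%, Zp-113: 35.89%.

35.89%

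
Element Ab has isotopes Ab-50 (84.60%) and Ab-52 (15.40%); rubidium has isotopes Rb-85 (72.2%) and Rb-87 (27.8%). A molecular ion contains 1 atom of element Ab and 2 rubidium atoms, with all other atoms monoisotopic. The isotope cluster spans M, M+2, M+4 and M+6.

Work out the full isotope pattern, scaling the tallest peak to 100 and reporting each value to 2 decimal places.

100.00 : 95.21 : 28.84 : 2.70

Element Ab pattern (n=1): 0.8460 : 0.1540
Rubidium pattern (n=2): 0.521284 : 0.401432 : 0.077284
Convolve the two distributions (both contribute in 2-u steps):
  M: 0.8460×0.521284 = 0.441006
  M+2: 0.8460×0.401432 + 0.1540×0.521284 = 0.419889
  M+4: 0.8460×0.077284 + 0.1540×0.401432 = 0.127203
  M+6: 0.1540×0.077284 = 0.011902
Scale to base peak (0.441006) = 100: 100.00 : 95.21 : 28.84 : 2.70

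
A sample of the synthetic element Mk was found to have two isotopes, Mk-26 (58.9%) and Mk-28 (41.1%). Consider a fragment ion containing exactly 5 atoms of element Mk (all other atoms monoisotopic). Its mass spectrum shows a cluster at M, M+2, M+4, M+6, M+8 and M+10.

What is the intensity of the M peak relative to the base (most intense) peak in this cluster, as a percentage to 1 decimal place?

Binomial terms of (0.589 + 0.411)^5: M 0.0709, M+2 0.2473, M+4 0.3452, M+6 0.2409, M+8 0.0840, M+10 0.0117 → M+4 is the base peak.
P(M+4) = C(5,2) × 0.589^3 × 0.411^2 = 10 × 0.20433647 × 0.168921 = 0.345167 (base)
P(M) = C(5,0) × 0.589^5 × 0.411^0 = 1 × 0.07088861 × 1.0000 = 0.070889
Relative intensity = 0.070889 / 0.345167 × 100 = 20.5

20.5%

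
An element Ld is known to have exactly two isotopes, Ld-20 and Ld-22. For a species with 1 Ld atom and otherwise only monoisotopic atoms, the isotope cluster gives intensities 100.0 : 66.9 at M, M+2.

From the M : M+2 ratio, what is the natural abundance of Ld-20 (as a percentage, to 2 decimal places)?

If p is the fraction of Ld that is Ld-20, then I(M+2)/I(M) = [C(1,1)·p^0·(1−p)] / p^1 = 1·(1−p)/p = 66.9/100.0 = 0.6690
(1−p)/p = 0.6690/1 = 0.6690  ⇒  p = 1/(1 + 0.6690) = 0.5992
Ld-20: 59.92%, Ld-22: 40.08%.

59.92%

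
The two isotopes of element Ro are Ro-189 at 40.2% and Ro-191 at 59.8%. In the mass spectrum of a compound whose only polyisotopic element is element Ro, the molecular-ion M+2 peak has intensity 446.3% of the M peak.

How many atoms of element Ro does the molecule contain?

3

With n Ro atoms, P(M+2)/P(M) = C(n,1)·p^(n−1)q / p^n = n·q/p = n · 0.598/0.402.
n = 4.463 × 0.402/0.598 = 3.00 ≈ 3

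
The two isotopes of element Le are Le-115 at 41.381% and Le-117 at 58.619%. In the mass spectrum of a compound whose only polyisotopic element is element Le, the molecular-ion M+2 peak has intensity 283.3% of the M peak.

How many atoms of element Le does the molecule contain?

2

The M+2/M ratio from n Le atoms is n · q/p = n · 0.58619/0.41381.
n = 2.833 × 0.41381/0.58619 = 2.00 ≈ 2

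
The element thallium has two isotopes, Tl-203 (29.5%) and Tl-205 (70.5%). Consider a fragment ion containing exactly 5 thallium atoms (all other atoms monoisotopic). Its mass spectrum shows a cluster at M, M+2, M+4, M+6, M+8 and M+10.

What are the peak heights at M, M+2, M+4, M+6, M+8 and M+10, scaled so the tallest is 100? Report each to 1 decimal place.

Expanding (0.295 + 0.705)^5:
P(M) = 0.295^5 = 0.002234
P(M+2) = 5 × 0.295^4 × 0.705^1 = 0.026696
P(M+4) = 10 × 0.295^3 × 0.705^2 = 0.127598
P(M+6) = 10 × 0.295^2 × 0.705^3 = 0.304938
P(M+8) = 5 × 0.295^1 × 0.705^4 = 0.364375
P(M+10) = 0.705^5 = 0.174159
The M+8 peak is largest (0.364375); scaling to 100 gives 0.6 : 7.3 : 35.0 : 83.7 : 100.0 : 47.8.

0.6 : 7.3 : 35.0 : 83.7 : 100.0 : 47.8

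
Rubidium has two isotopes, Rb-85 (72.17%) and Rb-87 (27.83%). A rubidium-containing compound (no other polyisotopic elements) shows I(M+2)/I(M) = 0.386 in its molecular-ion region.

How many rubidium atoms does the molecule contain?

1

For n independent Rb atoms, I(M+2)/I(M) = n · (abundance Rb-87) / (abundance Rb-85) = n · 0.2783/0.7217.
n = 0.386 × 0.7217/0.2783 = 1.00 ≈ 1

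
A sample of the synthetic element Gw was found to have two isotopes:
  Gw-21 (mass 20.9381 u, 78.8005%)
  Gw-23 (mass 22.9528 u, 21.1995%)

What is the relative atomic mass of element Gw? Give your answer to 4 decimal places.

Weight each isotope mass by its fractional abundance: 0.788005 × 20.9381 + 0.211995 × 22.9528
= 16.49933 + 4.86588 = 21.36521 u

21.3652 u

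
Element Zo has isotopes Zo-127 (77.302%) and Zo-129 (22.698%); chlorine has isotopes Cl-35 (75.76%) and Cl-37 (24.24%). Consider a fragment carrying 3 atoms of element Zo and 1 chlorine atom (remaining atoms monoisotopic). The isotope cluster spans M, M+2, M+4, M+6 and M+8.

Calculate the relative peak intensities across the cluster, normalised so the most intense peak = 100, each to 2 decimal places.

Element Zo pattern (n=3): 0.46192577 : 0.40690245 : 0.11947779 : 0.01169399
Chlorine pattern (n=1): 0.7576 : 0.2424
Convolve the two distributions (both contribute in 2-u steps):
  M: 0.46192577×0.7576 = 0.349955
  M+2: 0.46192577×0.2424 + 0.40690245×0.7576 = 0.420240
  M+4: 0.40690245×0.2424 + 0.11947779×0.7576 = 0.189150
  M+6: 0.11947779×0.2424 + 0.01169399×0.7576 = 0.037821
  M+8: 0.01169399×0.2424 = 0.002835
Scale to base peak (0.420240) = 100: 83.28 : 100.00 : 45.01 : 9.00 : 0.67

83.28 : 100.00 : 45.01 : 9.00 : 0.67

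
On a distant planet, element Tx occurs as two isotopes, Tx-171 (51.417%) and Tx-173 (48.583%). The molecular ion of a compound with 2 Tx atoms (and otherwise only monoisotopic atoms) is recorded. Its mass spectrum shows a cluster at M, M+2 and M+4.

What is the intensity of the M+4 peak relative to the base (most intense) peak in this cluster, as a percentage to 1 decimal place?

Binomial terms of (0.51417 + 0.48583)^2: M 0.2644, M+2 0.4996, M+4 0.2360 → M+2 is the base peak.
P(M+2) = C(2,1) × 0.51417^1 × 0.48583^1 = 2 × 0.51417 × 0.48583 = 0.499598 (base)
P(M+4) = C(2,2) × 0.51417^0 × 0.48583^2 = 1 × 1.0000 × 0.23603079 = 0.236031
Relative intensity = 0.236031 / 0.499598 × 100 = 47.2

47.2%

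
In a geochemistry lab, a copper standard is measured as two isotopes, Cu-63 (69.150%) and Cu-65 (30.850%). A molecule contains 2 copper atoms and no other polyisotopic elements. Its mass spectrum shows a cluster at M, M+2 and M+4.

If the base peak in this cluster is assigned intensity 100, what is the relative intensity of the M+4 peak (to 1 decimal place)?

(0.69150 + 0.30850)^2 gives M 0.4782, M+2 0.4267, M+4 0.0952; the largest is M.
P(M) = C(2,0) × 0.69150^2 × 0.30850^0 = 1 × 0.47817225 × 1.0000 = 0.478172 (base)
P(M+4) = C(2,2) × 0.69150^0 × 0.30850^2 = 1 × 1.0000 × 0.09517225 = 0.095172
Relative intensity = 0.095172 / 0.478172 × 100 = 19.9

19.9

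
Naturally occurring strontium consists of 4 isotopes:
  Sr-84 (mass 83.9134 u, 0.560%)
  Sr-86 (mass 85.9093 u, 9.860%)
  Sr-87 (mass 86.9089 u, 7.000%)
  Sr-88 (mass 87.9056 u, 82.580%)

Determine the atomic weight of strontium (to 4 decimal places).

Average mass = Σ (abundance × isotope mass) = 0.00560 × 83.9134 + 0.09860 × 85.9093 + 0.07000 × 86.9089 + 0.82580 × 87.9056
= 0.46992 + 8.47066 + 6.08362 + 72.59244 = 87.61664 u

87.6166 u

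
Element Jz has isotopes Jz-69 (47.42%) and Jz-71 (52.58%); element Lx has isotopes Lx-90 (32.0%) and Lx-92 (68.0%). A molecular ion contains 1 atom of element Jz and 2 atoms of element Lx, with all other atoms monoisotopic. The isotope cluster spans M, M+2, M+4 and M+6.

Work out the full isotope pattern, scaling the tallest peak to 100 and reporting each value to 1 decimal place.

Element Jz pattern (n=1): 0.4742 : 0.5258
Element Lx pattern (n=2): 0.1024 : 0.4352 : 0.4624
Convolve the two distributions (both contribute in 2-u steps):
  M: 0.4742×0.1024 = 0.048558
  M+2: 0.4742×0.4352 + 0.5258×0.1024 = 0.260214
  M+4: 0.4742×0.4624 + 0.5258×0.4352 = 0.448098
  M+6: 0.5258×0.4624 = 0.243130
Scale to base peak (0.448098) = 100: 10.8 : 58.1 : 100.0 : 54.3

10.8 : 58.1 : 100.0 : 54.3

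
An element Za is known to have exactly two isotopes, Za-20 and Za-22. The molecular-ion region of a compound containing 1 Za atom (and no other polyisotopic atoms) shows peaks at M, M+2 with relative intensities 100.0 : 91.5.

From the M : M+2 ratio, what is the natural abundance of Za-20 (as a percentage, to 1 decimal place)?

Write p for the Za-20 fraction. I(M+2)/I(M) = [C(1,1)·p^0·(1−p)] / p^1 = 1·(1−p)/p = 91.5/100.0 = 0.9150
(1−p)/p = 0.9150/1 = 0.9150  ⇒  p = 1/(1 + 0.9150) = 0.5222
Za-20: 52.2%, Za-22: 47.8%.

52.2%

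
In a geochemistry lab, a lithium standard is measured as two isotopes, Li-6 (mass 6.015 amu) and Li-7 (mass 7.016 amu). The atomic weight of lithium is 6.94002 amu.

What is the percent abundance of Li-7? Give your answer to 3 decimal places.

Let x be the fractional abundance of Li-6; then Li-7 has abundance 1 − x.
6.015·x + 7.016·(1 − x) = 6.94002
(6.015 − 7.016)·x = 6.94002 − 7.016
x = -0.07598 / -1.001 = 0.07590 → 7.590% Li-6, 92.410% Li-7.

92.410%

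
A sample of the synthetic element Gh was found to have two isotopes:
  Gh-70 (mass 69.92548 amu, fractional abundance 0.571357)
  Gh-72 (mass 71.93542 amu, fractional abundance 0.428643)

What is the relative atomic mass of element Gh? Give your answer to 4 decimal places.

Average mass = Σ (abundance × isotope mass) = 0.571357 × 69.92548 + 0.428643 × 71.93542
= 39.952412 + 30.834614 = 70.787026 amu

70.7870 amu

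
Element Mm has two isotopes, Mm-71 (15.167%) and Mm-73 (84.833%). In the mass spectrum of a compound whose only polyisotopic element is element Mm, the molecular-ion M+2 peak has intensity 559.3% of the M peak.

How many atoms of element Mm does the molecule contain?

For n independent Mm atoms, I(M+2)/I(M) = n · (abundance Mm-73) / (abundance Mm-71) = n · 0.84833/0.15167.
n = 5.593 × 0.15167/0.84833 = 1.00 ≈ 1

1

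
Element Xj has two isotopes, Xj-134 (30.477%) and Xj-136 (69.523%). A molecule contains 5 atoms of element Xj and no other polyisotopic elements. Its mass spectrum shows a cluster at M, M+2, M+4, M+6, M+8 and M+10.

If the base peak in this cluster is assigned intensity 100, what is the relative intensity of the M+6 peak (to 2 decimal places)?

Term probabilities: M 0.0026, M+2 0.0300, M+4 0.1368, M+6 0.3121, M+8 0.3560, M+10 0.1624. Base peak = M+8.
P(M+8) = C(5,4) × 0.30477^1 × 0.69523^4 = 5 × 0.30477 × 0.23362215 = 0.356005 (base)
P(M+6) = C(5,3) × 0.30477^2 × 0.69523^3 = 10 × 0.09288475 × 0.33603577 = 0.312126
Relative intensity = 0.312126 / 0.356005 × 100 = 87.67

87.67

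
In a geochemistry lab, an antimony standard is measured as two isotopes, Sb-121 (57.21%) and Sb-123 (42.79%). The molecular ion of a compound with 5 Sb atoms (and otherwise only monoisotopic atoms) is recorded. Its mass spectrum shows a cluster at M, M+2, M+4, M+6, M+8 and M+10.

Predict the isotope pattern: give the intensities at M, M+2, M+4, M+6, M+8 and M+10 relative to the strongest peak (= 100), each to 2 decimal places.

17.88 : 66.85 : 100.00 : 74.79 : 27.97 : 4.18

Each Sb atom is independently Sb-121 (p = 0.5721) or Sb-123 (q = 0.4279); the cluster is the binomial expansion (p + q)^5.
P(M) = 0.5721^5 = 0.061286
P(M+2) = 5 × 0.5721^4 × 0.4279^1 = 0.229192
P(M+4) = 10 × 0.5721^3 × 0.4279^2 = 0.342847
P(M+6) = 10 × 0.5721^2 × 0.4279^3 = 0.256431
P(M+8) = 5 × 0.5721^1 × 0.4279^4 = 0.095898
P(M+10) = 0.4279^5 = 0.014345
The M+4 peak is largest (0.342847); scaling to 100 gives 17.88 : 66.85 : 100.00 : 74.79 : 27.97 : 4.18.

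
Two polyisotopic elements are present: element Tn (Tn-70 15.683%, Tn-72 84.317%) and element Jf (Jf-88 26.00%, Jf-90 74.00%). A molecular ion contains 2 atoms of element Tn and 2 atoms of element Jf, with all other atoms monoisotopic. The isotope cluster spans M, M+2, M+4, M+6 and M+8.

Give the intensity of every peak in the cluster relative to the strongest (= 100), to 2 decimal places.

0.40 : 6.54 : 39.03 : 100.00 : 93.05

Element Tn pattern (n=2): 0.02459565 : 0.2644687 : 0.71093565
Element Jf pattern (n=2): 0.0676 : 0.3848 : 0.5476
Convolve the two distributions (both contribute in 2-u steps):
  M: 0.02459565×0.0676 = 0.001663
  M+2: 0.02459565×0.3848 + 0.2644687×0.0676 = 0.027342
  M+4: 0.02459565×0.5476 + 0.2644687×0.3848 + 0.71093565×0.0676 = 0.163295
  M+6: 0.2644687×0.5476 + 0.71093565×0.3848 = 0.418391
  M+8: 0.71093565×0.5476 = 0.389308
Scale to base peak (0.418391) = 100: 0.40 : 6.54 : 39.03 : 100.00 : 93.05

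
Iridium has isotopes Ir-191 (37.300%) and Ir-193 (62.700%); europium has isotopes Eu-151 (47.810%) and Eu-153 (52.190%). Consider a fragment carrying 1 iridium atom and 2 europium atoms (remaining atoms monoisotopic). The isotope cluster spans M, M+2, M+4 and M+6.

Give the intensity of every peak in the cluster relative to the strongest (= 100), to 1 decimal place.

20.6 : 79.5 : 100.0 : 41.2

Iridium pattern (n=1): 0.3730 : 0.6270
Europium pattern (n=2): 0.22857961 : 0.49904078 : 0.27237961
Convolve the two distributions (both contribute in 2-u steps):
  M: 0.3730×0.22857961 = 0.085260
  M+2: 0.3730×0.49904078 + 0.6270×0.22857961 = 0.329462
  M+4: 0.3730×0.27237961 + 0.6270×0.49904078 = 0.414496
  M+6: 0.6270×0.27237961 = 0.170782
Scale to base peak (0.414496) = 100: 20.6 : 79.5 : 100.0 : 41.2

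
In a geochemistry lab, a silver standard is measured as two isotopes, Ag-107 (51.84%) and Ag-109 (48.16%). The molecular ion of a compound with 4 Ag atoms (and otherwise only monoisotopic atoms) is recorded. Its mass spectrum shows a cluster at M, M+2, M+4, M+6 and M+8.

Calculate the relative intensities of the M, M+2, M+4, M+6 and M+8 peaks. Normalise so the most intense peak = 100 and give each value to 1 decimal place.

The 4 Ag atoms are independent, so intensities follow the terms of (0.5184 + 0.4816)^4.
P(M) = 0.5184^4 = 0.072220
P(M+2) = 4 × 0.5184^3 × 0.4816^1 = 0.268375
P(M+4) = 6 × 0.5184^2 × 0.4816^2 = 0.373985
P(M+6) = 4 × 0.5184^1 × 0.4816^3 = 0.231624
P(M+8) = 0.4816^4 = 0.053795
The M+4 peak is largest (0.373985); scaling to 100 gives 19.3 : 71.8 : 100.0 : 61.9 : 14.4.

19.3 : 71.8 : 100.0 : 61.9 : 14.4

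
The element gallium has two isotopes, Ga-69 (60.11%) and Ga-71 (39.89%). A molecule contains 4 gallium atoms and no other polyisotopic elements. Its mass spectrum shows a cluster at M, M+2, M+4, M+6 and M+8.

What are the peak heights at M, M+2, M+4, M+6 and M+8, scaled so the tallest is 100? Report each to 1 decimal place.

Each Ga atom is independently Ga-69 (p = 0.6011) or Ga-71 (q = 0.3989); the cluster is the binomial expansion (p + q)^4.
P(M) = 0.6011^4 = 0.130553
P(M+2) = 4 × 0.6011^3 × 0.3989^1 = 0.346549
P(M+4) = 6 × 0.6011^2 × 0.3989^2 = 0.344963
P(M+6) = 4 × 0.6011^1 × 0.3989^3 = 0.152616
P(M+8) = 0.3989^4 = 0.025320
The M+2 peak is largest (0.346549); scaling to 100 gives 37.7 : 100.0 : 99.5 : 44.0 : 7.3.

37.7 : 100.0 : 99.5 : 44.0 : 7.3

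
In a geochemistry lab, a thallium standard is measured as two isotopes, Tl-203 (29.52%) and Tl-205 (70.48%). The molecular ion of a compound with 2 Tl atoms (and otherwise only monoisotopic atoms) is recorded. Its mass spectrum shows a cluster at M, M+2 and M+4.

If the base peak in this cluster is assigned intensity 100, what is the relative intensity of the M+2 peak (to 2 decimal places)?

83.77

Term probabilities: M 0.0871, M+2 0.4161, M+4 0.4967. Base peak = M+4.
P(M+4) = C(2,2) × 0.2952^0 × 0.7048^2 = 1 × 1.0000 × 0.49674304 = 0.496743 (base)
P(M+2) = C(2,1) × 0.2952^1 × 0.7048^1 = 2 × 0.2952 × 0.7048 = 0.416114
Relative intensity = 0.416114 / 0.496743 × 100 = 83.77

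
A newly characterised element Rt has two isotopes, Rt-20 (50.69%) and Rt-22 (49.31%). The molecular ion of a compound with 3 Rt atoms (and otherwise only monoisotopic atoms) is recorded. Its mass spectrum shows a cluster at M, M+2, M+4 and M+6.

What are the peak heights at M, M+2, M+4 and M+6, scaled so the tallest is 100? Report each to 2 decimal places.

Expanding (0.5069 + 0.4931)^3:
P(M) = 0.5069^3 = 0.130247
P(M+2) = 3 × 0.5069^2 × 0.4931^1 = 0.380103
P(M+4) = 3 × 0.5069^1 × 0.4931^2 = 0.369755
P(M+6) = 0.4931^3 = 0.119896
The M+2 peak is largest (0.380103); scaling to 100 gives 34.27 : 100.00 : 97.28 : 31.54.

34.27 : 100.00 : 97.28 : 31.54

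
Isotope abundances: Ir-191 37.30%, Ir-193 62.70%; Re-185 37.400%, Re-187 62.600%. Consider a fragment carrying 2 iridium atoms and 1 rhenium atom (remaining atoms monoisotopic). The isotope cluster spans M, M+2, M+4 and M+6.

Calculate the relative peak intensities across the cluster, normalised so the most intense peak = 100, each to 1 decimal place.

11.8 : 59.6 : 100.0 : 56.0

Iridium pattern (n=2): 0.139129 : 0.467742 : 0.393129
Rhenium pattern (n=1): 0.3740 : 0.6260
Convolve the two distributions (both contribute in 2-u steps):
  M: 0.139129×0.3740 = 0.052034
  M+2: 0.139129×0.6260 + 0.467742×0.3740 = 0.262030
  M+4: 0.467742×0.6260 + 0.393129×0.3740 = 0.439837
  M+6: 0.393129×0.6260 = 0.246099
Scale to base peak (0.439837) = 100: 11.8 : 59.6 : 100.0 : 56.0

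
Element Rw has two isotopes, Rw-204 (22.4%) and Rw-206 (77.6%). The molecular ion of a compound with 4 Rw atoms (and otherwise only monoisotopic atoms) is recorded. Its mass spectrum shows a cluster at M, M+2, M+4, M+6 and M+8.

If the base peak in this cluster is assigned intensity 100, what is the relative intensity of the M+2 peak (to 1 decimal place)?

Binomial terms of (0.224 + 0.776)^4: M 0.0025, M+2 0.0349, M+4 0.1813, M+6 0.4187, M+8 0.3626 → M+6 is the base peak.
P(M+6) = C(4,3) × 0.224^1 × 0.776^3 = 4 × 0.2240 × 0.46728858 = 0.418691 (base)
P(M+2) = C(4,1) × 0.224^3 × 0.776^1 = 4 × 0.01123942 × 0.7760 = 0.034887
Relative intensity = 0.034887 / 0.418691 × 100 = 8.3

8.3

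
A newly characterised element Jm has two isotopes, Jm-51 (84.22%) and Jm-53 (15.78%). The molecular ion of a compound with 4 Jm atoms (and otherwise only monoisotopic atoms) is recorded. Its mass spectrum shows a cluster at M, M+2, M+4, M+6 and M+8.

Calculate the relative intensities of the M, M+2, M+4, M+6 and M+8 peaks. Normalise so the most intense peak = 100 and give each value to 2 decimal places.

100.00 : 74.95 : 21.06 : 2.63 : 0.12

The 4 Jm atoms are independent, so intensities follow the terms of (0.8422 + 0.1578)^4.
P(M) = 0.8422^4 = 0.503108
P(M+2) = 4 × 0.8422^3 × 0.1578^1 = 0.377062
P(M+4) = 6 × 0.8422^2 × 0.1578^2 = 0.105973
P(M+6) = 4 × 0.8422^1 × 0.1578^3 = 0.013237
P(M+8) = 0.1578^4 = 0.000620
The M peak is largest (0.503108); scaling to 100 gives 100.00 : 74.95 : 21.06 : 2.63 : 0.12.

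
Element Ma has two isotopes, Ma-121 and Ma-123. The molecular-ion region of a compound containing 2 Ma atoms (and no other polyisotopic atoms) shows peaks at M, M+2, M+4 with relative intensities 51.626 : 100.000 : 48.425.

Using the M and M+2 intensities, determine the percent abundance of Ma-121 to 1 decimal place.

Write p for the Ma-121 fraction. I(M+2)/I(M) = [C(2,1)·p^1·(1−p)] / p^2 = 2·(1−p)/p = 100.000/51.626 = 1.9370
(1−p)/p = 1.9370/2 = 0.9685  ⇒  p = 1/(1 + 0.9685) = 0.5080
Ma-121: 50.8%, Ma-123: 49.2%.

50.8%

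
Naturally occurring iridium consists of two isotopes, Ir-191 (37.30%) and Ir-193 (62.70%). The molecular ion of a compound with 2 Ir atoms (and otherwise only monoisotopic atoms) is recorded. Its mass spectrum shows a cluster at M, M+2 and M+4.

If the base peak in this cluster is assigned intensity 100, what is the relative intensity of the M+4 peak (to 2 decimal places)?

84.05

(0.3730 + 0.6270)^2 gives M 0.1391, M+2 0.4677, M+4 0.3931; the largest is M+2.
P(M+2) = C(2,1) × 0.3730^1 × 0.6270^1 = 2 × 0.3730 × 0.6270 = 0.467742 (base)
P(M+4) = C(2,2) × 0.3730^0 × 0.6270^2 = 1 × 1.0000 × 0.393129 = 0.393129
Relative intensity = 0.393129 / 0.467742 × 100 = 84.05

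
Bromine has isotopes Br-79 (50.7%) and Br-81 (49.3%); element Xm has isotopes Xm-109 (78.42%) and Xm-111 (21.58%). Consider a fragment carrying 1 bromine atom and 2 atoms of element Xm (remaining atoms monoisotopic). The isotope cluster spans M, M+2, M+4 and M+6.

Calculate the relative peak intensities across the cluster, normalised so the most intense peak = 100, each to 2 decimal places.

65.67 : 100.00 : 40.12 : 4.84

Bromine pattern (n=1): 0.5070 : 0.4930
Element Xm pattern (n=2): 0.61496964 : 0.33846072 : 0.04656964
Convolve the two distributions (both contribute in 2-u steps):
  M: 0.5070×0.61496964 = 0.311790
  M+2: 0.5070×0.33846072 + 0.4930×0.61496964 = 0.474780
  M+4: 0.5070×0.04656964 + 0.4930×0.33846072 = 0.190472
  M+6: 0.4930×0.04656964 = 0.022959
Scale to base peak (0.474780) = 100: 65.67 : 100.00 : 40.12 : 4.84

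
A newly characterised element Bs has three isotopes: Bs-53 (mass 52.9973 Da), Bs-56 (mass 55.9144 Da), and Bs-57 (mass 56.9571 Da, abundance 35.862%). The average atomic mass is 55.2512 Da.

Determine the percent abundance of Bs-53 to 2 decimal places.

Let x and y be the fractions of Bs-53 and Bs-56. Then x + y = 1 − 0.35862 = 0.64138 and 52.9973x + 55.9144y = 55.2512 − 0.35862×56.9571 = 34.825244798.
Substituting: 52.9973x + 55.9144(0.64138 − x) = 34.825244798
(52.9973 − 55.9144)x = -1.037133074  ⇒  x = 0.35554, y = 0.28584
Bs-53: 35.55%, Bs-56: 28.58%.

35.55%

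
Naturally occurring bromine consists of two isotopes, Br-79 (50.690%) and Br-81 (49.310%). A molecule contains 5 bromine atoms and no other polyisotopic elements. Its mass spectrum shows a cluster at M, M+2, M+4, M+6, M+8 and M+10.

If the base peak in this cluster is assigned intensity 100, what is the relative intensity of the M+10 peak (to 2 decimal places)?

(0.50690 + 0.49310)^5 gives M 0.0335, M+2 0.1628, M+4 0.3167, M+6 0.3081, M+8 0.1498, M+10 0.0292; the largest is M+4.
P(M+4) = C(5,2) × 0.50690^3 × 0.49310^2 = 10 × 0.13024674 × 0.24314761 = 0.316692 (base)
P(M+10) = C(5,5) × 0.50690^0 × 0.49310^5 = 1 × 1.0000 × 0.02915245 = 0.029152
Relative intensity = 0.029152 / 0.316692 × 100 = 9.21

9.21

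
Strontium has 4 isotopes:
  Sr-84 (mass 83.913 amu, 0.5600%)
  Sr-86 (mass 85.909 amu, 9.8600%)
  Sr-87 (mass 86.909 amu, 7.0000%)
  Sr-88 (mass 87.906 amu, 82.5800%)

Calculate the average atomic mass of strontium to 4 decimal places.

The abundance-weighted mean is 0.005600 × 83.913 + 0.098600 × 85.909 + 0.070000 × 86.909 + 0.825800 × 87.906
= 0.46991 + 8.47063 + 6.08363 + 72.59277 = 87.61694 amu

87.6169 amu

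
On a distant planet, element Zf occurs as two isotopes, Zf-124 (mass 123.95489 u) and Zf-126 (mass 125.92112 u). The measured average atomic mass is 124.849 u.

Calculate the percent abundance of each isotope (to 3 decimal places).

Let x be the fractional abundance of Zf-124; then Zf-126 has abundance 1 − x.
123.95489·x + 125.92112·(1 − x) = 124.849
(123.95489 − 125.92112)·x = 124.849 − 125.92112
x = -1.07212 / -1.96623 = 0.54527 → 54.527% Zf-124, 45.473% Zf-126.

Zf-124: 54.527%, Zf-126: 45.473%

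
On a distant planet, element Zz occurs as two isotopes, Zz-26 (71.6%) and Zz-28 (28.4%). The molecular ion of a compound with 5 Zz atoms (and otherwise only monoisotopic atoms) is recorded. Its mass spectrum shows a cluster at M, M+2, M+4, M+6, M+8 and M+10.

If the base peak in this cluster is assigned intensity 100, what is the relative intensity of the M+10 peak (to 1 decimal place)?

0.5

(0.716 + 0.284)^5 gives M 0.1882, M+2 0.3732, M+4 0.2961, M+6 0.1174, M+8 0.0233, M+10 0.0018; the largest is M+2.
P(M+2) = C(5,1) × 0.716^4 × 0.284^1 = 5 × 0.26281617 × 0.2840 = 0.373199 (base)
P(M+10) = C(5,5) × 0.716^0 × 0.284^5 = 1 × 1.0000 × 0.00184753 = 0.001848
Relative intensity = 0.001848 / 0.373199 × 100 = 0.5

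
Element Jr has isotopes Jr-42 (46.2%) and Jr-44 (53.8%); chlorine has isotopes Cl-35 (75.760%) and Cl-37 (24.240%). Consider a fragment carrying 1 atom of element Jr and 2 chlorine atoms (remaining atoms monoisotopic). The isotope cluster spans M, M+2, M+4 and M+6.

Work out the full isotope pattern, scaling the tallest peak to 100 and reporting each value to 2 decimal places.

Element Jr pattern (n=1): 0.4620 : 0.5380
Chlorine pattern (n=2): 0.57395776 : 0.36728448 : 0.05875776
Convolve the two distributions (both contribute in 2-u steps):
  M: 0.4620×0.57395776 = 0.265168
  M+2: 0.4620×0.36728448 + 0.5380×0.57395776 = 0.478475
  M+4: 0.4620×0.05875776 + 0.5380×0.36728448 = 0.224745
  M+6: 0.5380×0.05875776 = 0.031612
Scale to base peak (0.478475) = 100: 55.42 : 100.00 : 46.97 : 6.61

55.42 : 100.00 : 46.97 : 6.61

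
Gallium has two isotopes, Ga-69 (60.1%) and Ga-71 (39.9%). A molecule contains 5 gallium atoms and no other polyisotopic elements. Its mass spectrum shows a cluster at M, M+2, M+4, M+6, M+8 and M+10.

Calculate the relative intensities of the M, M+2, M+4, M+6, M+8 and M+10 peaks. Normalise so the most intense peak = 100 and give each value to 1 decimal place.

Expanding (0.601 + 0.399)^5:
P(M) = 0.601^5 = 0.078410
P(M+2) = 5 × 0.601^4 × 0.399^1 = 0.260280
P(M+4) = 10 × 0.601^3 × 0.399^2 = 0.345596
P(M+6) = 10 × 0.601^2 × 0.399^3 = 0.229439
P(M+8) = 5 × 0.601^1 × 0.399^4 = 0.076162
P(M+10) = 0.399^5 = 0.010113
The M+4 peak is largest (0.345596); scaling to 100 gives 22.7 : 75.3 : 100.0 : 66.4 : 22.0 : 2.9.

22.7 : 75.3 : 100.0 : 66.4 : 22.0 : 2.9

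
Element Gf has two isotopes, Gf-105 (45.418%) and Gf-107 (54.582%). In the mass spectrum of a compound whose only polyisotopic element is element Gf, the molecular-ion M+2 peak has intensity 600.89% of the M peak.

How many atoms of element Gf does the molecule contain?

5

The M+2/M ratio from n Gf atoms is n · q/p = n · 0.54582/0.45418.
n = 6.0089 × 0.45418/0.54582 = 5.00 ≈ 5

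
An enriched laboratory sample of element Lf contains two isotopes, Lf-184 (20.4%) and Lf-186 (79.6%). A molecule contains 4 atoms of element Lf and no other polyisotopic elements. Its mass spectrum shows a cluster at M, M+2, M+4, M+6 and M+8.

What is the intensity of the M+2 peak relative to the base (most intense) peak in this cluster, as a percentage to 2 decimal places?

(0.204 + 0.796)^4 gives M 0.0017, M+2 0.0270, M+4 0.1582, M+6 0.4116, M+8 0.4015; the largest is M+6.
P(M+6) = C(4,3) × 0.204^1 × 0.796^3 = 4 × 0.2040 × 0.50435834 = 0.411556 (base)
P(M+2) = C(4,1) × 0.204^3 × 0.796^1 = 4 × 0.00848966 × 0.7960 = 0.027031
Relative intensity = 0.027031 / 0.411556 × 100 = 6.57

6.57%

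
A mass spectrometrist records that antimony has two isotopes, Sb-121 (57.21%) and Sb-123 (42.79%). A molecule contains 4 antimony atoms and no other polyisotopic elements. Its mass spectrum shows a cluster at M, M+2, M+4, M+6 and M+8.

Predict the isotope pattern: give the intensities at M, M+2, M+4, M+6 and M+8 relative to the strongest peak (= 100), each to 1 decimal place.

29.8 : 89.1 : 100.0 : 49.9 : 9.3

Expanding (0.5721 + 0.4279)^4:
P(M) = 0.5721^4 = 0.107124
P(M+2) = 4 × 0.5721^3 × 0.4279^1 = 0.320493
P(M+4) = 6 × 0.5721^2 × 0.4279^2 = 0.359567
P(M+6) = 4 × 0.5721^1 × 0.4279^3 = 0.179291
P(M+8) = 0.4279^4 = 0.033525
The M+4 peak is largest (0.359567); scaling to 100 gives 29.8 : 89.1 : 100.0 : 49.9 : 9.3.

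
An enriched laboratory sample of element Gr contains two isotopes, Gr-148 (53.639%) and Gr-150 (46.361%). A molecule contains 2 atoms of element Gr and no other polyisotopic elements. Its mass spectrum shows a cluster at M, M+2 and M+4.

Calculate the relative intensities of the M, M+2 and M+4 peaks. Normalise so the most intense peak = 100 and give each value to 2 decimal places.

57.85 : 100.00 : 43.22

The 2 Gr atoms are independent, so intensities follow the terms of (0.53639 + 0.46361)^2.
P(M) = 0.53639^2 = 0.287714
P(M+2) = 2 × 0.53639^1 × 0.46361^1 = 0.497352
P(M+4) = 0.46361^2 = 0.214934
The M+2 peak is largest (0.497352); scaling to 100 gives 57.85 : 100.00 : 43.22.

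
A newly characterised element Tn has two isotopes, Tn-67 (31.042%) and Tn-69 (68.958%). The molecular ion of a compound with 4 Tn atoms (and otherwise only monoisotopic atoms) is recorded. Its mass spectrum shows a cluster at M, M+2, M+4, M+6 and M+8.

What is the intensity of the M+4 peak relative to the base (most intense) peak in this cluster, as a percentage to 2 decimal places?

67.52%

(0.31042 + 0.68958)^4 gives M 0.0093, M+2 0.0825, M+4 0.2749, M+6 0.4072, M+8 0.2261; the largest is M+6.
P(M+6) = C(4,3) × 0.31042^1 × 0.68958^3 = 4 × 0.31042 × 0.32790948 = 0.407159 (base)
P(M+4) = C(4,2) × 0.31042^2 × 0.68958^2 = 6 × 0.09636058 × 0.47552058 = 0.274929
Relative intensity = 0.274929 / 0.407159 × 100 = 67.52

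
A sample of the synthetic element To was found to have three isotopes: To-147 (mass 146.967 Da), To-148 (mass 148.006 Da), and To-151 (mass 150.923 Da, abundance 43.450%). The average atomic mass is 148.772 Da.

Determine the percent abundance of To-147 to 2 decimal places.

48.26%

Let x and y be the fractions of To-147 and To-148. Then x + y = 1 − 0.43450 = 0.56550 and 146.967x + 148.006y = 148.772 − 0.43450×150.923 = 83.1959565.
Substituting: 146.967x + 148.006(0.56550 − x) = 83.1959565
(146.967 − 148.006)x = -0.5014365  ⇒  x = 0.48261, y = 0.08289
To-147: 48.26%, To-148: 8.29%.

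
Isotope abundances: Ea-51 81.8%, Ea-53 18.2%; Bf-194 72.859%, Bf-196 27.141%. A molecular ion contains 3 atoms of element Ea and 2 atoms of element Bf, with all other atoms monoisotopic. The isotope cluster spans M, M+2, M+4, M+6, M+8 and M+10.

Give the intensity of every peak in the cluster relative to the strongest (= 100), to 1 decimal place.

70.8 : 100.0 : 55.5 : 15.2 : 2.0 : 0.1

Element Ea pattern (n=3): 0.54734343 : 0.3653417 : 0.0812863 : 0.00602857
Element Bf pattern (n=2): 0.53084339 : 0.39549322 : 0.07366339
Convolve the two distributions (both contribute in 2-u steps):
  M: 0.54734343×0.53084339 = 0.290554
  M+2: 0.54734343×0.39549322 + 0.3653417×0.53084339 = 0.410410
  M+4: 0.54734343×0.07366339 + 0.3653417×0.39549322 + 0.0812863×0.53084339 = 0.227960
  M+6: 0.3653417×0.07366339 + 0.0812863×0.39549322 + 0.00602857×0.53084339 = 0.062261
  M+8: 0.0812863×0.07366339 + 0.00602857×0.39549322 = 0.008372
  M+10: 0.00602857×0.07366339 = 0.000444
Scale to base peak (0.410410) = 100: 70.8 : 100.0 : 55.5 : 15.2 : 2.0 : 0.1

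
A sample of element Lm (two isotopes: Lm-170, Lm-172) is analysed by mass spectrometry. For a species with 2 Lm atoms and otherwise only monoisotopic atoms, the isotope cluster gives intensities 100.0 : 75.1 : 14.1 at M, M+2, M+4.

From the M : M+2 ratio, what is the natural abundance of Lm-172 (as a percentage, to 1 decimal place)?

If p is the fraction of Lm that is Lm-170, then I(M+2)/I(M) = [C(2,1)·p^1·(1−p)] / p^2 = 2·(1−p)/p = 75.1/100.0 = 0.7510
(1−p)/p = 0.7510/2 = 0.3755  ⇒  p = 1/(1 + 0.3755) = 0.7270
Lm-170: 72.7%, Lm-172: 27.3%.

27.3%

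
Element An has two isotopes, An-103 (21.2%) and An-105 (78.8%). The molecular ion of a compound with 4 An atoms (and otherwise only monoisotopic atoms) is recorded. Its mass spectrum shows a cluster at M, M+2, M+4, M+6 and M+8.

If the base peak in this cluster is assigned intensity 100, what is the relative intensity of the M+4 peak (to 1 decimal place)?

Binomial terms of (0.212 + 0.788)^4: M 0.0020, M+2 0.0300, M+4 0.1674, M+6 0.4149, M+8 0.3856 → M+6 is the base peak.
P(M+6) = C(4,3) × 0.212^1 × 0.788^3 = 4 × 0.2120 × 0.48930387 = 0.414930 (base)
P(M+4) = C(4,2) × 0.212^2 × 0.788^2 = 6 × 0.044944 × 0.620944 = 0.167446
Relative intensity = 0.167446 / 0.414930 × 100 = 40.4

40.4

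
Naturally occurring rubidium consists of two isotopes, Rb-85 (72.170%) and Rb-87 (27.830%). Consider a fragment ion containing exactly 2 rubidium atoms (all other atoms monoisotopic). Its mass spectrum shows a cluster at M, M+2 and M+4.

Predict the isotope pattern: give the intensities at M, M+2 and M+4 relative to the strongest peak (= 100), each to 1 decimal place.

100.0 : 77.1 : 14.9

Each Rb atom is independently Rb-85 (p = 0.72170) or Rb-87 (q = 0.27830); the cluster is the binomial expansion (p + q)^2.
P(M) = 0.72170^2 = 0.520851
P(M+2) = 2 × 0.72170^1 × 0.27830^1 = 0.401698
P(M+4) = 0.27830^2 = 0.077451
The M peak is largest (0.520851); scaling to 100 gives 100.0 : 77.1 : 14.9.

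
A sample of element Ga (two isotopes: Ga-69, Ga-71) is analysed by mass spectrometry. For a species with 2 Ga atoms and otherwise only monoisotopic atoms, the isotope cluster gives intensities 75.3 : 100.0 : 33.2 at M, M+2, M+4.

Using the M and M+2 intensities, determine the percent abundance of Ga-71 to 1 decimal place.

Write p for the Ga-69 fraction. I(M+2)/I(M) = [C(2,1)·p^1·(1−p)] / p^2 = 2·(1−p)/p = 100.0/75.3 = 1.3280
(1−p)/p = 1.3280/2 = 0.6640  ⇒  p = 1/(1 + 0.6640) = 0.6010
Ga-69: 60.1%, Ga-71: 39.9%.

39.9%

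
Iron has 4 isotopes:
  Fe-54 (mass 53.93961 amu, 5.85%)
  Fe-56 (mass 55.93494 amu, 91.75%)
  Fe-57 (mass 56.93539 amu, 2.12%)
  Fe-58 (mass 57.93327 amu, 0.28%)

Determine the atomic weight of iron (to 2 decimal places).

55.85 amu

Ar = Σ fᵢ·mᵢ = 0.0585 × 53.93961 + 0.9175 × 55.93494 + 0.0212 × 56.93539 + 0.0028 × 57.93327
= 3.155467 + 51.320307 + 1.207030 + 0.162213 = 55.845017 amu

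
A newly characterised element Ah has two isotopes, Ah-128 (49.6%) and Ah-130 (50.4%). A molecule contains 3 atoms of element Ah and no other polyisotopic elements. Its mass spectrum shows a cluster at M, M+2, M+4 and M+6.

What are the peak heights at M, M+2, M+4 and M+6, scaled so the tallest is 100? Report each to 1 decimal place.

32.3 : 98.4 : 100.0 : 33.9

The 3 Ah atoms are independent, so intensities follow the terms of (0.496 + 0.504)^3.
P(M) = 0.496^3 = 0.122024
P(M+2) = 3 × 0.496^2 × 0.504^1 = 0.371976
P(M+4) = 3 × 0.496^1 × 0.504^2 = 0.377976
P(M+6) = 0.504^3 = 0.128024
The M+4 peak is largest (0.377976); scaling to 100 gives 32.3 : 98.4 : 100.0 : 33.9.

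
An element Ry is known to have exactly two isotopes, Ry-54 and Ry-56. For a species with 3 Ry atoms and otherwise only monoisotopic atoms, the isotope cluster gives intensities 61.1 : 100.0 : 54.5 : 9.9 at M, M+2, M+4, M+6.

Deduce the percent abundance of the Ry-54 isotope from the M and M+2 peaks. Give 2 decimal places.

Let p = fractional abundance of Ry-54. I(M+2)/I(M) = [C(3,1)·p^2·(1−p)] / p^3 = 3·(1−p)/p = 100.0/61.1 = 1.6367
(1−p)/p = 1.6367/3 = 0.5456  ⇒  p = 1/(1 + 0.5456) = 0.6470
Ry-54: 64.70%, Ry-56: 35.30%.

64.70%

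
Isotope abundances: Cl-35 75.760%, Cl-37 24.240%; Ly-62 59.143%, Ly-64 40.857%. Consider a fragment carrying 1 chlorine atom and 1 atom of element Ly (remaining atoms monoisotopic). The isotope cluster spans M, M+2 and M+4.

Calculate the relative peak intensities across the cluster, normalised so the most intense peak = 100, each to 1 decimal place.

98.9 : 100.0 : 21.9

Chlorine pattern (n=1): 0.7576 : 0.2424
Element Ly pattern (n=1): 0.59143 : 0.40857
Convolve the two distributions (both contribute in 2-u steps):
  M: 0.7576×0.59143 = 0.448067
  M+2: 0.7576×0.40857 + 0.2424×0.59143 = 0.452895
  M+4: 0.2424×0.40857 = 0.099037
Scale to base peak (0.452895) = 100: 98.9 : 100.0 : 21.9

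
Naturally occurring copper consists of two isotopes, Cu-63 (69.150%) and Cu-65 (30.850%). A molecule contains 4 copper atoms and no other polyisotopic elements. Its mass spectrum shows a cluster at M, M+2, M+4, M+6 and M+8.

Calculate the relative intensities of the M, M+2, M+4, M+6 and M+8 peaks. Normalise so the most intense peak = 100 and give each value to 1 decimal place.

56.0 : 100.0 : 66.9 : 19.9 : 2.2

Expanding (0.69150 + 0.30850)^4:
P(M) = 0.69150^4 = 0.228649
P(M+2) = 4 × 0.69150^3 × 0.30850^1 = 0.408030
P(M+4) = 6 × 0.69150^2 × 0.30850^2 = 0.273052
P(M+6) = 4 × 0.69150^1 × 0.30850^3 = 0.081212
P(M+8) = 0.30850^4 = 0.009058
The M+2 peak is largest (0.408030); scaling to 100 gives 56.0 : 100.0 : 66.9 : 19.9 : 2.2.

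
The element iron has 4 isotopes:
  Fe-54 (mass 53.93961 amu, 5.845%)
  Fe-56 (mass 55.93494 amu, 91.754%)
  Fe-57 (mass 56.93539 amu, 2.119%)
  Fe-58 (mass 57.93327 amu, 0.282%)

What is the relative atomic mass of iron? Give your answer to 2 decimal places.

Average mass = Σ (abundance × isotope mass) = 0.05845 × 53.93961 + 0.91754 × 55.93494 + 0.02119 × 56.93539 + 0.00282 × 57.93327
= 3.152770 + 51.322545 + 1.206461 + 0.163372 = 55.845148 amu

55.85 amu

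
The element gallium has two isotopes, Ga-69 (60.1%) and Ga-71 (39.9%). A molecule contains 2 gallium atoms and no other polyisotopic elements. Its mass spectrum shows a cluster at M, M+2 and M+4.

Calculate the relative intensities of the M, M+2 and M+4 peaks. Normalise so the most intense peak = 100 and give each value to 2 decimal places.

75.31 : 100.00 : 33.19

Each Ga atom is independently Ga-69 (p = 0.601) or Ga-71 (q = 0.399); the cluster is the binomial expansion (p + q)^2.
P(M) = 0.601^2 = 0.361201
P(M+2) = 2 × 0.601^1 × 0.399^1 = 0.479598
P(M+4) = 0.399^2 = 0.159201
The M+2 peak is largest (0.479598); scaling to 100 gives 75.31 : 100.00 : 33.19.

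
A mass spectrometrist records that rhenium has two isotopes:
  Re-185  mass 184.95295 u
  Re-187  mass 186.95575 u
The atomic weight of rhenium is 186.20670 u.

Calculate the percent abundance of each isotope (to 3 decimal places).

Re-185: 37.400%, Re-187: 62.600%

Let x be the fractional abundance of Re-185; then Re-187 has abundance 1 − x.
184.95295·x + 186.95575·(1 − x) = 186.20670
(184.95295 − 186.95575)·x = 186.20670 − 186.95575
x = -0.74905 / -2.00280 = 0.37400 → 37.400% Re-185, 62.600% Re-187.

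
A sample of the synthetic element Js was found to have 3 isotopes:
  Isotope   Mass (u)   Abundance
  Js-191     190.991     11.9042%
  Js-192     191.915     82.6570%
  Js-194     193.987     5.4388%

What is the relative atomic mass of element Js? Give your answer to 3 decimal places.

191.918 u

Average mass = Σ (abundance × isotope mass) = 0.119042 × 190.991 + 0.826570 × 191.915 + 0.054388 × 193.987
= 22.7360 + 158.6312 + 10.5506 = 191.9178 u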